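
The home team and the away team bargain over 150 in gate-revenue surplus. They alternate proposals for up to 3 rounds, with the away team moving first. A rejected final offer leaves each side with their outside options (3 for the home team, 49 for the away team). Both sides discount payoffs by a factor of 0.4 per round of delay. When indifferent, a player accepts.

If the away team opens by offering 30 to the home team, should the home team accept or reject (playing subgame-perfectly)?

Work out the home team's continuation value if the offer is rejected.
Round 3 (the away team proposes): the home team gets 3 if talks fail, so the away team offers 3 and keeps 147.
Round 2 (the home team proposes): the away team can get 147 next round, worth 0.4 × 147 = 58.8 now; the home team offers that and keeps 91.2.
So by rejecting in round 1, the home team gets 91.2 next round, worth 0.4 × 91.2 = 36.48 now.
Offer 30 < 36.48, so the home team rejects.

Reject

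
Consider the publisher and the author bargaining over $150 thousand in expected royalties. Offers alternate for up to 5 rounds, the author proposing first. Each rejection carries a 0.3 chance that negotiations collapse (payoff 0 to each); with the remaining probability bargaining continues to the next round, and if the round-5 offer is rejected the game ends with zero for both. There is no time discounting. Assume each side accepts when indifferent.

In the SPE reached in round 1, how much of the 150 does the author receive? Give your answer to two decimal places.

103.07

Round 5 (the author proposes): the publisher will accept anything ≥ 0, so the author offers 0 and keeps 150.
Round 4 (the publisher proposes): rejecting gives the author an expected 0.7 × 150 = 105, so the publisher offers 105, keeping 45.
Round 3 (the author proposes): rejecting gives the publisher an expected 0.7 × 45 = 31.5, so the author offers 31.5, keeping 118.5.
Round 2 (the publisher proposes): rejecting gives the author an expected 0.7 × 118.5 = 82.95, so the publisher offers 82.95, keeping 67.05.
Round 1 (the author proposes): rejecting gives the publisher an expected 0.7 × 67.05 = 46.935; the author offers that and keeps 103.065.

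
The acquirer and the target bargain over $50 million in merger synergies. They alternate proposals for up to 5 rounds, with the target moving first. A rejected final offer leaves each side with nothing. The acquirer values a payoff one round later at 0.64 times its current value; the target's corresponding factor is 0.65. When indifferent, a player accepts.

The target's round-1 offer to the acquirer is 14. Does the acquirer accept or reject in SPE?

Reject

Round 5 (the target proposes): rejection yields 0 for the acquirer; the target offers 0 and keeps 50.
Round 4 (the acquirer proposes): the target can get 50 next round, worth 0.65 × 50 = 32.5 now; the acquirer offers that and keeps 17.5.
Round 3 (the target proposes): the acquirer can get 17.5 next round, worth 0.64 × 17.5 = 11.2 now, so the target offers 11.2, keeping 38.8.
Round 2 (the acquirer proposes): the target can get 38.8 next round, worth 0.65 × 38.8 = 25.22 now. The acquirer offers 25.22 and keeps 50 − 25.22 = 24.78.
So by rejecting in round 1, the acquirer gets 24.78 next round, worth 0.64 × 24.78 = 15.8592 now.
Offer 14 < 15.8592, so the acquirer rejects.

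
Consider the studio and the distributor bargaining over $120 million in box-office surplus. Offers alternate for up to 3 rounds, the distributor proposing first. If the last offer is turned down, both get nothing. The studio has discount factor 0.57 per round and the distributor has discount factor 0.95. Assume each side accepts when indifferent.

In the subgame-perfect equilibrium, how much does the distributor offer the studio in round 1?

Solve by backward induction from round 3.
Round 3 (the distributor proposes): rejection yields 0 for the studio; the distributor offers 0 and keeps 120.
Round 2 (the studio proposes): the distributor can get 120 next round, worth 0.95 × 120 = 114 now, so the studio offers 114, keeping 6.
Round 1 (the distributor proposes): the studio can get 6 next round, worth 0.57 × 6 = 3.42 now. The distributor offers 3.42 and keeps 120 − 3.42 = 116.58.

3.42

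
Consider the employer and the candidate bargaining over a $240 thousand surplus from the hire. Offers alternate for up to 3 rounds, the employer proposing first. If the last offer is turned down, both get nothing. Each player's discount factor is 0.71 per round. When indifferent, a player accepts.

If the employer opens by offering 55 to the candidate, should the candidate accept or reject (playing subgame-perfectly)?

Work out the candidate's continuation value if the offer is rejected.
Round 3 (the employer proposes): the candidate will accept anything ≥ 0, so the employer offers 0 and keeps 240.
Round 2 (the candidate proposes): the employer can get 240 next round, worth 0.71 × 240 = 170.4 now; the candidate offers that and keeps 69.6.
So by rejecting in round 1, the candidate gets 69.6 next round, worth 0.71 × 69.6 = 49.416 now.
Offer 55 ≥ 49.416, so the candidate accepts.

Accept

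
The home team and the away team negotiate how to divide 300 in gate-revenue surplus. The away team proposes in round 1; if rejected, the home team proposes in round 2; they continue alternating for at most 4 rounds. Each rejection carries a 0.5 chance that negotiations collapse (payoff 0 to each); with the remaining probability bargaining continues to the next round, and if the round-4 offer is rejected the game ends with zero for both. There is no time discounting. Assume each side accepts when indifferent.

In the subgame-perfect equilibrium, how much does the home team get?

By backward induction:
Round 4 (the home team proposes): rejection yields 0 for the away team; the home team offers 0 and keeps 300.
Round 3 (the away team proposes): rejecting gives the home team an expected 0.5 × 300 = 150. The away team offers 150 and keeps 300 − 150 = 150.
Round 2 (the home team proposes): rejecting gives the away team an expected 0.5 × 150 = 75. The home team offers 75 and keeps 300 − 75 = 225.
Round 1 (the away team proposes): rejecting gives the home team an expected 0.5 × 225 = 112.5; the away team offers that and keeps 187.5.

112.5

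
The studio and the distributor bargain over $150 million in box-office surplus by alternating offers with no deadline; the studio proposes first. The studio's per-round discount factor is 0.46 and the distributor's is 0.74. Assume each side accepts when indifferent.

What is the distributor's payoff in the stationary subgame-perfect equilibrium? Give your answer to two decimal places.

90.87

Let x be the studio's share when the studio proposes and y be the distributor's share when the distributor proposes.
The distributor accepts iff offered ≥ 0.74·y, so x = 150 − 0.74y. Symmetrically y = 150 − 0.46x.
Substituting: x = 150 − 0.74(150 − 0.46x), giving x(1 − 0.46·0.74) = 150(1 − 0.74).
So x = 150 × 0.26 / 0.6596 ≈ 59.1267, and the distributor receives 150 − x ≈ 90.8733.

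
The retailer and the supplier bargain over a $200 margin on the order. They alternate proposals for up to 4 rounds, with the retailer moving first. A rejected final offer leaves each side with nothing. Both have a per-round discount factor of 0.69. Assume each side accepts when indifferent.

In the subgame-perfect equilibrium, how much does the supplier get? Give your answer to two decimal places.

Round 4 (the supplier proposes): rejection yields 0 for the retailer; the supplier offers 0 and keeps 200.
Round 3 (the retailer proposes): the supplier can get 200 next round, worth 0.69 × 200 = 138 now. The retailer offers 138 and keeps 200 − 138 = 62.
Round 2 (the supplier proposes): the retailer can get 62 next round, worth 0.69 × 62 = 42.78 now; the supplier offers that and keeps 157.22.
Round 1 (the retailer proposes): the supplier can get 157.22 next round, worth 0.69 × 157.22 = 108.4818 now, so the retailer offers 108.4818, keeping 91.5182.

108.48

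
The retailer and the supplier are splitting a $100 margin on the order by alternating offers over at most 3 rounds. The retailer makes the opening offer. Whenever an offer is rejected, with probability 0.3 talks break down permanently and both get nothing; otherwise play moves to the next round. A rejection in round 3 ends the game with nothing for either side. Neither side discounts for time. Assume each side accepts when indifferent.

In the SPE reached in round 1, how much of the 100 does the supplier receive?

21

Round 3 (the retailer proposes): rejection yields 0 for the supplier; the retailer offers 0 and keeps 100.
Round 2 (the supplier proposes): rejecting gives the retailer an expected 0.7 × 100 = 70. The supplier offers 70 and keeps 100 − 70 = 30.
Round 1 (the retailer proposes): rejecting gives the supplier an expected 0.7 × 30 = 21. The retailer offers 21 and keeps 100 − 21 = 79.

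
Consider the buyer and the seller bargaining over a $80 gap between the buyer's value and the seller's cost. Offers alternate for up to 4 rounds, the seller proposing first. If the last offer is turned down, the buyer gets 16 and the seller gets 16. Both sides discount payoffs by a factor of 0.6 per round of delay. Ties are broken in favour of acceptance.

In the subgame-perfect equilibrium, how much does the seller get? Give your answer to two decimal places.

Round 4 (the buyer proposes): the seller gets 16 if talks fail, so the buyer offers 16 and keeps 64.
Round 3 (the seller proposes): the buyer can get 64 next round, worth 0.6 × 64 = 38.4 now, so the seller offers 38.4, keeping 41.6.
Round 2 (the buyer proposes): the seller can get 41.6 next round, worth 0.6 × 41.6 = 24.96 now. The buyer offers 24.96 and keeps 80 − 24.96 = 55.04.
Round 1 (the seller proposes): the buyer can get 55.04 next round, worth 0.6 × 55.04 = 33.024 now. The seller offers 33.024 and keeps 80 − 33.024 = 46.976.

46.98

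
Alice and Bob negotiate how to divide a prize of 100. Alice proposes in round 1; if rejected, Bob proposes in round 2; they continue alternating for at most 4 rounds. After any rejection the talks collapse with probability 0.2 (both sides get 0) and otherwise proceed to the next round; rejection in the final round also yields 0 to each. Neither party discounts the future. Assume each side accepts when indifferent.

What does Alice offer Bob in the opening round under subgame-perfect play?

67.2

By backward induction:
Round 4 (Bob proposes): Alice will accept anything ≥ 0, so Bob offers 0 and keeps 100.
Round 3 (Alice proposes): rejecting gives Bob an expected 0.8 × 100 = 80, so Alice offers 80, keeping 20.
Round 2 (Bob proposes): rejecting gives Alice an expected 0.8 × 20 = 16, so Bob offers 16, keeping 84.
Round 1 (Alice proposes): rejecting gives Bob an expected 0.8 × 84 = 67.2. Alice offers 67.2 and keeps 100 − 67.2 = 32.8.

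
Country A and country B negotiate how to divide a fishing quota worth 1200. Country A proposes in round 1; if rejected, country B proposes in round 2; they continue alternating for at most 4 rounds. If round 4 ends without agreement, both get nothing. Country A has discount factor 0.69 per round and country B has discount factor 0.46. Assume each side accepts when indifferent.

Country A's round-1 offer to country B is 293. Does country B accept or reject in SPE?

Round 4 (country B proposes): country A will accept anything ≥ 0, so country B offers 0 and keeps 1200.
Round 3 (country A proposes): country B can get 1200 next round, worth 0.46 × 1200 = 552 now, so country A offers 552, keeping 648.
Round 2 (country B proposes): country A can get 648 next round, worth 0.69 × 648 = 447.12 now, so country B offers 447.12, keeping 752.88.
So by rejecting in round 1, country B gets 752.88 next round, worth 0.46 × 752.88 = 346.3248 now.
Offer 293 < 346.3248, so country B rejects.

Reject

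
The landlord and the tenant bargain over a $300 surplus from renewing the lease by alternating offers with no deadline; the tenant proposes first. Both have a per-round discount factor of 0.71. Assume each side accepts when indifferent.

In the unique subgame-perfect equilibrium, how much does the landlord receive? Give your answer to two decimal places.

124.56

In a stationary SPE each proposer offers the other exactly their discounted continuation value.
If the tenant keeps x when proposing and the landlord keeps y when proposing, then x = 300 − 0.71y and y = 300 − 0.71x.
Solving: x = 300(1 − 0.71) / (1 − 0.71·0.71) = 87 / 0.4959 ≈ 175.4386.
The landlord gets 300 − 175.4386 ≈ 124.5614.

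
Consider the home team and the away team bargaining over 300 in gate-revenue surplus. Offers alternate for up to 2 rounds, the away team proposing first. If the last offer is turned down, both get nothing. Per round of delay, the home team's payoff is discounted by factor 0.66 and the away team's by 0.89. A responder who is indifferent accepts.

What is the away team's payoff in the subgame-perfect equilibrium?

Round 2 (the home team proposes): rejection yields 0 for the away team; the home team offers 0 and keeps 300.
Round 1 (the away team proposes): the home team can get 300 next round, worth 0.66 × 300 = 198 now. The away team offers 198 and keeps 300 − 198 = 102.

102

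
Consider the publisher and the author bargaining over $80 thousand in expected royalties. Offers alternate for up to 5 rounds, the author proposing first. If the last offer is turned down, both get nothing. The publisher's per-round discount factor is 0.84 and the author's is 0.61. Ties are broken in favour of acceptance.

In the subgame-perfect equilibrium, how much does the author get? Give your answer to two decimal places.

40.36

Solve by backward induction from round 5.
Round 5 (the author proposes): rejection yields 0 for the publisher; the author offers 0 and keeps 80.
Round 4 (the publisher proposes): the author can get 80 next round, worth 0.61 × 80 = 48.8 now, so the publisher offers 48.8, keeping 31.2.
Round 3 (the author proposes): the publisher can get 31.2 next round, worth 0.84 × 31.2 = 26.208 now. The author offers 26.208 and keeps 80 − 26.208 = 53.792.
Round 2 (the publisher proposes): the author can get 53.792 next round, worth 0.61 × 53.792 = 32.81312 now; the publisher offers that and keeps 47.18688.
Round 1 (the author proposes): the publisher can get 47.18688 next round, worth 0.84 × 47.18688 = 39.6369792 now. The author offers 39.6369792 and keeps 80 − 39.6369792 = 40.3630208.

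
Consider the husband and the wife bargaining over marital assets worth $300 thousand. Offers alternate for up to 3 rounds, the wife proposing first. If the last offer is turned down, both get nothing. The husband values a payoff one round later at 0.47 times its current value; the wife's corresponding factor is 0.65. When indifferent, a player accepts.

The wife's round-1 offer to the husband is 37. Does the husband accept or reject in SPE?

Reject

Work out the husband's continuation value if the offer is rejected.
Round 3 (the wife proposes): the husband will accept anything ≥ 0, so the wife offers 0 and keeps 300.
Round 2 (the husband proposes): the wife can get 300 next round, worth 0.65 × 300 = 195 now, so the husband offers 195, keeping 105.
So by rejecting in round 1, the husband gets 105 next round, worth 0.47 × 105 = 49.35 now.
Offer 37 < 49.35, so the husband rejects.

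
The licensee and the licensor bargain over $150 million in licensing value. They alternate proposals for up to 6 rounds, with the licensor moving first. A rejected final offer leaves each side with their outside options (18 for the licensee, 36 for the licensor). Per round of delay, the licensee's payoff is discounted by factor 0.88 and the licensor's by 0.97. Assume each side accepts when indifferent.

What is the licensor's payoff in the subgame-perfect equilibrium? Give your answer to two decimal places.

Round 6 (the licensee proposes): the licensor gets 36 if talks fail, so the licensee offers 36 and keeps 114.
Round 5 (the licensor proposes): the licensee can get 114 next round, worth 0.88 × 114 = 100.32 now, so the licensor offers 100.32, keeping 49.68.
Round 4 (the licensee proposes): the licensor can get 49.68 next round, worth 0.97 × 49.68 = 48.1896 now. The licensee offers 48.1896 and keeps 150 − 48.1896 = 101.8104.
Round 3 (the licensor proposes): the licensee can get 101.8104 next round, worth 0.88 × 101.8104 = 89.593152 now. The licensor offers 89.593152 and keeps 150 − 89.593152 = 60.406848.
Round 2 (the licensee proposes): the licensor can get 60.406848 next round, worth 0.97 × 60.406848 = 58.59464256 now; the licensee offers that and keeps 91.40535744.
Round 1 (the licensor proposes): the licensee can get 91.40535744 next round, worth 0.88 × 91.40535744 = 80.4367145472 now, so the licensor offers 80.4367145472, keeping 69.5632854528.

69.56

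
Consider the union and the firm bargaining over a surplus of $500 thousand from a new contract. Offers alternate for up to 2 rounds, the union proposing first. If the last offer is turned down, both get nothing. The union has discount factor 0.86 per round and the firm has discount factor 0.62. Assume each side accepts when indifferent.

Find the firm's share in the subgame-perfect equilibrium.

Work backward from the last round.
Round 2 (the firm proposes): the union will accept anything ≥ 0, so the firm offers 0 and keeps 500.
Round 1 (the union proposes): the firm can get 500 next round, worth 0.62 × 500 = 310 now, so the union offers 310, keeping 190.

310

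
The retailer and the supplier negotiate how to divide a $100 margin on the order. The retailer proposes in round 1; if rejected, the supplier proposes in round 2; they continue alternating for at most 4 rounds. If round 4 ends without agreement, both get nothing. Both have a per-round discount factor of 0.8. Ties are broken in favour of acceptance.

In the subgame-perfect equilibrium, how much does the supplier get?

67.2

Round 4 (the supplier proposes): the retailer will accept anything ≥ 0, so the supplier offers 0 and keeps 100.
Round 3 (the retailer proposes): the supplier can get 100 next round, worth 0.8 × 100 = 80 now, so the retailer offers 80, keeping 20.
Round 2 (the supplier proposes): the retailer can get 20 next round, worth 0.8 × 20 = 16 now, so the supplier offers 16, keeping 84.
Round 1 (the retailer proposes): the supplier can get 84 next round, worth 0.8 × 84 = 67.2 now; the retailer offers that and keeps 32.8.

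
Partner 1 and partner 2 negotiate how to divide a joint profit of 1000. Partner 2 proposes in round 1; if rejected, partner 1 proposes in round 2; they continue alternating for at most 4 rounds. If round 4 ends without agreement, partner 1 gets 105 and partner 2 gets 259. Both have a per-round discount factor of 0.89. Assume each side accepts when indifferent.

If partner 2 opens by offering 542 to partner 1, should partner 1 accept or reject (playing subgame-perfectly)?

Work out partner 1's continuation value if the offer is rejected.
Round 4 (partner 1 proposes): partner 2 gets 259 if talks fail, so partner 1 offers 259 and keeps 741.
Round 3 (partner 2 proposes): partner 1 can get 741 next round, worth 0.89 × 741 = 659.49 now; partner 2 offers that and keeps 340.51.
Round 2 (partner 1 proposes): partner 2 can get 340.51 next round, worth 0.89 × 340.51 = 303.0539 now, so partner 1 offers 303.0539, keeping 696.9461.
So by rejecting in round 1, partner 1 gets 696.9461 next round, worth 0.89 × 696.9461 = 620.282029 now.
Offer 542 < 620.282029, so partner 1 rejects.

Reject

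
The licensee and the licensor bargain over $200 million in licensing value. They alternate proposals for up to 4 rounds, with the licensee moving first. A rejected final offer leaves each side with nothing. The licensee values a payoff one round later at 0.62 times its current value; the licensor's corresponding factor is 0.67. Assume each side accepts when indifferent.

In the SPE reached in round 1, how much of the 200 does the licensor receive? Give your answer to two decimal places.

106.58

By backward induction:
Round 4 (the licensor proposes): rejection yields 0 for the licensee; the licensor offers 0 and keeps 200.
Round 3 (the licensee proposes): the licensor can get 200 next round, worth 0.67 × 200 = 134 now. The licensee offers 134 and keeps 200 − 134 = 66.
Round 2 (the licensor proposes): the licensee can get 66 next round, worth 0.62 × 66 = 40.92 now, so the licensor offers 40.92, keeping 159.08.
Round 1 (the licensee proposes): the licensor can get 159.08 next round, worth 0.67 × 159.08 = 106.5836 now, so the licensee offers 106.5836, keeping 93.4164.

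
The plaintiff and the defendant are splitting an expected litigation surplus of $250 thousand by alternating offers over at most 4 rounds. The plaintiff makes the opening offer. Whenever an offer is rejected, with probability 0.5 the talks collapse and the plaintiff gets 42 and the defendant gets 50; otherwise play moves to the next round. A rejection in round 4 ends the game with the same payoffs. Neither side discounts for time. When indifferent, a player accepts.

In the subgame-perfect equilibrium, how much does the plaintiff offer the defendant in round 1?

Round 4 (the defendant proposes): the plaintiff gets 42 if talks fail, so the defendant offers 42 and keeps 208.
Round 3 (the plaintiff proposes): rejecting gives the defendant an expected 0.5 × 208 + 0.5 × 50 = 129, so the plaintiff offers 129, keeping 121.
Round 2 (the defendant proposes): rejecting gives the plaintiff an expected 0.5 × 121 + 0.5 × 42 = 81.5, so the defendant offers 81.5, keeping 168.5.
Round 1 (the plaintiff proposes): rejecting gives the defendant an expected 0.5 × 168.5 + 0.5 × 50 = 109.25; the plaintiff offers that and keeps 140.75.

109.25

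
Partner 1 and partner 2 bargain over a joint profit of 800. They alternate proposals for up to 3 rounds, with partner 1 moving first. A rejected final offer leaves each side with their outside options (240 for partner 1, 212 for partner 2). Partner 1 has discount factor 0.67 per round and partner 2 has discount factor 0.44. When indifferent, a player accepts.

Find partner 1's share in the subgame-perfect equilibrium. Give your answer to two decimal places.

621.34

Solve by backward induction from round 3.
Round 3 (partner 1 proposes): partner 2 gets 212 if talks fail, so partner 1 offers 212 and keeps 588.
Round 2 (partner 2 proposes): partner 1 can get 588 next round, worth 0.67 × 588 = 393.96 now; partner 2 offers that and keeps 406.04.
Round 1 (partner 1 proposes): partner 2 can get 406.04 next round, worth 0.44 × 406.04 = 178.6576 now; partner 1 offers that and keeps 621.3424.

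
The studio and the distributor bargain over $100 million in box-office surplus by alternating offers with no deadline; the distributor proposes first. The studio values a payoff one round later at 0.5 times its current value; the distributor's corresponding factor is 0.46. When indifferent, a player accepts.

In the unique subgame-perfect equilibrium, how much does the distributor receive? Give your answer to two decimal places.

64.94

In a stationary SPE each proposer offers the other exactly their discounted continuation value.
If the distributor keeps x when proposing and the studio keeps y when proposing, then x = 100 − 0.5y and y = 100 − 0.46x.
Solving: x = 100(1 − 0.5) / (1 − 0.46·0.5) = 50 / 0.77 ≈ 64.9351.
The studio gets 100 − 64.9351 ≈ 35.0649.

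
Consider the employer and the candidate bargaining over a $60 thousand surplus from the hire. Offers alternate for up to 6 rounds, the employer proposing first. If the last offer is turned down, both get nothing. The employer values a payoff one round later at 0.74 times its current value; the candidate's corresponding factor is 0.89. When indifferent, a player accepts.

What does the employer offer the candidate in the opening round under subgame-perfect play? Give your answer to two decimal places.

46.19

Round 6 (the candidate proposes): rejection yields 0 for the employer; the candidate offers 0 and keeps 60.
Round 5 (the employer proposes): the candidate can get 60 next round, worth 0.89 × 60 = 53.4 now. The employer offers 53.4 and keeps 60 − 53.4 = 6.6.
Round 4 (the candidate proposes): the employer can get 6.6 next round, worth 0.74 × 6.6 = 4.884 now. The candidate offers 4.884 and keeps 60 − 4.884 = 55.116.
Round 3 (the employer proposes): the candidate can get 55.116 next round, worth 0.89 × 55.116 = 49.05324 now, so the employer offers 49.05324, keeping 10.94676.
Round 2 (the candidate proposes): the employer can get 10.94676 next round, worth 0.74 × 10.94676 = 8.1006024 now, so the candidate offers 8.1006024, keeping 51.8993976.
Round 1 (the employer proposes): the candidate can get 51.8993976 next round, worth 0.89 × 51.8993976 = 46.190463864 now. The employer offers 46.190463864 and keeps 60 − 46.190463864 = 13.809536136.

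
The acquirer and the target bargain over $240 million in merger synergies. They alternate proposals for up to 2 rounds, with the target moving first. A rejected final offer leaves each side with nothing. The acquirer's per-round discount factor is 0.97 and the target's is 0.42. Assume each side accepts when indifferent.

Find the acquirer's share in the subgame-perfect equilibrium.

232.8

Round 2 (the acquirer proposes): the target will accept anything ≥ 0, so the acquirer offers 0 and keeps 240.
Round 1 (the target proposes): the acquirer can get 240 next round, worth 0.97 × 240 = 232.8 now, so the target offers 232.8, keeping 7.2.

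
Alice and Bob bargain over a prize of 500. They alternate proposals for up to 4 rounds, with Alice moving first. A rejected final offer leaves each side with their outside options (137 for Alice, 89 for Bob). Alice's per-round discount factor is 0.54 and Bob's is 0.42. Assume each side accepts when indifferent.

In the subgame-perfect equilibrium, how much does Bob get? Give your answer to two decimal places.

Round 4 (Bob proposes): Alice gets 137 if talks fail, so Bob offers 137 and keeps 363.
Round 3 (Alice proposes): Bob can get 363 next round, worth 0.42 × 363 = 152.46 now. Alice offers 152.46 and keeps 500 − 152.46 = 347.54.
Round 2 (Bob proposes): Alice can get 347.54 next round, worth 0.54 × 347.54 = 187.6716 now; Bob offers that and keeps 312.3284.
Round 1 (Alice proposes): Bob can get 312.3284 next round, worth 0.42 × 312.3284 = 131.177928 now, so Alice offers 131.177928, keeping 368.822072.

131.18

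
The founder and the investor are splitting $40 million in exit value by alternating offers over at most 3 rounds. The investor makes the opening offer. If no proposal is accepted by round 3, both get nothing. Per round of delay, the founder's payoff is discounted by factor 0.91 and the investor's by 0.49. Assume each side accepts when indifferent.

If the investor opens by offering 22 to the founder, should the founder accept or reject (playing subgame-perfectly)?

Round 3 (the investor proposes): the founder will accept anything ≥ 0, so the investor offers 0 and keeps 40.
Round 2 (the founder proposes): the investor can get 40 next round, worth 0.49 × 40 = 19.6 now. The founder offers 19.6 and keeps 40 − 19.6 = 20.4.
So by rejecting in round 1, the founder gets 20.4 next round, worth 0.91 × 20.4 = 18.564 now.
Offer 22 ≥ 18.564, so the founder accepts.

Accept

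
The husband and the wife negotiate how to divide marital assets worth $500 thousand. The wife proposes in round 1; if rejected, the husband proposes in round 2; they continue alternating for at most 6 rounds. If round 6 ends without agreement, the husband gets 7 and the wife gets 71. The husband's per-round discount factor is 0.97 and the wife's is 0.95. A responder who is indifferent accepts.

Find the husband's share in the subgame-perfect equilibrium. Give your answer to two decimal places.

399.96

By backward induction:
Round 6 (the husband proposes): the wife gets 71 if talks fail, so the husband offers 71 and keeps 429.
Round 5 (the wife proposes): the husband can get 429 next round, worth 0.97 × 429 = 416.13 now; the wife offers that and keeps 83.87.
Round 4 (the husband proposes): the wife can get 83.87 next round, worth 0.95 × 83.87 = 79.6765 now. The husband offers 79.6765 and keeps 500 − 79.6765 = 420.3235.
Round 3 (the wife proposes): the husband can get 420.3235 next round, worth 0.97 × 420.3235 = 407.713795 now, so the wife offers 407.713795, keeping 92.286205.
Round 2 (the husband proposes): the wife can get 92.286205 next round, worth 0.95 × 92.286205 = 87.67189475 now, so the husband offers 87.67189475, keeping 412.32810525.
Round 1 (the wife proposes): the husband can get 412.32810525 next round, worth 0.97 × 412.32810525 = 399.9582620925 now, so the wife offers 399.9582620925, keeping 100.0417379075.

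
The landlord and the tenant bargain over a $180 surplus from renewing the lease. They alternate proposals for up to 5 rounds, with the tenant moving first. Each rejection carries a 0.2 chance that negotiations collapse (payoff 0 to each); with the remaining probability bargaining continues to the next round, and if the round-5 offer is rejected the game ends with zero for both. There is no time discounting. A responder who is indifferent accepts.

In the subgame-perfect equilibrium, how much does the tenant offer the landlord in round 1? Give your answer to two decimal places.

47.23

By backward induction:
Round 5 (the tenant proposes): the landlord will accept anything ≥ 0, so the tenant offers 0 and keeps 180.
Round 4 (the landlord proposes): rejecting gives the tenant an expected 0.8 × 180 = 144. The landlord offers 144 and keeps 180 − 144 = 36.
Round 3 (the tenant proposes): rejecting gives the landlord an expected 0.8 × 36 = 28.8, so the tenant offers 28.8, keeping 151.2.
Round 2 (the landlord proposes): rejecting gives the tenant an expected 0.8 × 151.2 = 120.96, so the landlord offers 120.96, keeping 59.04.
Round 1 (the tenant proposes): rejecting gives the landlord an expected 0.8 × 59.04 = 47.232, so the tenant offers 47.232, keeping 132.768.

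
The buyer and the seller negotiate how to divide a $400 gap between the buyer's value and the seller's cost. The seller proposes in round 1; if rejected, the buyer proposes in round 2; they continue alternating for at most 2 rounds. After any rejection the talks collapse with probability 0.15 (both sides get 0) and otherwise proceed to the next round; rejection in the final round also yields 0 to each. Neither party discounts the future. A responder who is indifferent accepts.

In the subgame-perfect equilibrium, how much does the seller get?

By backward induction:
Round 2 (the buyer proposes): rejection yields 0 for the seller; the buyer offers 0 and keeps 400.
Round 1 (the seller proposes): rejecting gives the buyer an expected 0.85 × 400 = 340. The seller offers 340 and keeps 400 − 340 = 60.

60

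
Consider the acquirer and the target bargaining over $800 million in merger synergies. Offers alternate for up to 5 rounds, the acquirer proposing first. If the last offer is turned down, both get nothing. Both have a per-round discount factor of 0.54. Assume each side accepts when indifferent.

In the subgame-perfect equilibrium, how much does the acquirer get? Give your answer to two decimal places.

543.33

By backward induction:
Round 5 (the acquirer proposes): rejection yields 0 for the target; the acquirer offers 0 and keeps 800.
Round 4 (the target proposes): the acquirer can get 800 next round, worth 0.54 × 800 = 432 now. The target offers 432 and keeps 800 − 432 = 368.
Round 3 (the acquirer proposes): the target can get 368 next round, worth 0.54 × 368 = 198.72 now; the acquirer offers that and keeps 601.28.
Round 2 (the target proposes): the acquirer can get 601.28 next round, worth 0.54 × 601.28 = 324.6912 now, so the target offers 324.6912, keeping 475.3088.
Round 1 (the acquirer proposes): the target can get 475.3088 next round, worth 0.54 × 475.3088 = 256.666752 now, so the acquirer offers 256.666752, keeping 543.333248.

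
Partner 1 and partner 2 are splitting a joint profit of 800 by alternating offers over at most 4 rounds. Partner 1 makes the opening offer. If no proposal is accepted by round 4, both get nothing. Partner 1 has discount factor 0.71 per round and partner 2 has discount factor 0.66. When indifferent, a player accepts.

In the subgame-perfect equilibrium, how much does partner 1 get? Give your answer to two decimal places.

399.46

Round 4 (partner 2 proposes): rejection yields 0 for partner 1; partner 2 offers 0 and keeps 800.
Round 3 (partner 1 proposes): partner 2 can get 800 next round, worth 0.66 × 800 = 528 now. Partner 1 offers 528 and keeps 800 − 528 = 272.
Round 2 (partner 2 proposes): partner 1 can get 272 next round, worth 0.71 × 272 = 193.12 now, so partner 2 offers 193.12, keeping 606.88.
Round 1 (partner 1 proposes): partner 2 can get 606.88 next round, worth 0.66 × 606.88 = 400.5408 now, so partner 1 offers 400.5408, keeping 399.4592.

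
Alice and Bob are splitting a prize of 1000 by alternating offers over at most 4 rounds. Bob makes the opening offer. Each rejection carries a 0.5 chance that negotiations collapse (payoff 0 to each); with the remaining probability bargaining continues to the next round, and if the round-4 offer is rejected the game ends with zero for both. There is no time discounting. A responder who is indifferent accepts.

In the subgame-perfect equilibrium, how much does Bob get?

625

Round 4 (Alice proposes): rejection yields 0 for Bob; Alice offers 0 and keeps 1000.
Round 3 (Bob proposes): rejecting gives Alice an expected 0.5 × 1000 = 500; Bob offers that and keeps 500.
Round 2 (Alice proposes): rejecting gives Bob an expected 0.5 × 500 = 250, so Alice offers 250, keeping 750.
Round 1 (Bob proposes): rejecting gives Alice an expected 0.5 × 750 = 375. Bob offers 375 and keeps 1000 − 375 = 625.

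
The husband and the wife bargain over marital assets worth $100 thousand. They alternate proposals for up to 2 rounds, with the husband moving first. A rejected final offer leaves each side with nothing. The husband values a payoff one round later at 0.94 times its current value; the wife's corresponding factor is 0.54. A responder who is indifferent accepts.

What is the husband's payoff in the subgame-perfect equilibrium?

46

Solve by backward induction from round 2.
Round 2 (the wife proposes): the husband will accept anything ≥ 0, so the wife offers 0 and keeps 100.
Round 1 (the husband proposes): the wife can get 100 next round, worth 0.54 × 100 = 54 now; the husband offers that and keeps 46.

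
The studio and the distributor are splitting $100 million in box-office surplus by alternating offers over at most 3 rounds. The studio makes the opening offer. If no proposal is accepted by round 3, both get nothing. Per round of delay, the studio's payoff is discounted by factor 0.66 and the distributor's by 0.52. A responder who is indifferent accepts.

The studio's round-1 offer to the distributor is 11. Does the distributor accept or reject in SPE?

Round 3 (the studio proposes): rejection yields 0 for the distributor; the studio offers 0 and keeps 100.
Round 2 (the distributor proposes): the studio can get 100 next round, worth 0.66 × 100 = 66 now; the distributor offers that and keeps 34.
So by rejecting in round 1, the distributor gets 34 next round, worth 0.52 × 34 = 17.68 now.
Offer 11 < 17.68, so the distributor rejects.

Reject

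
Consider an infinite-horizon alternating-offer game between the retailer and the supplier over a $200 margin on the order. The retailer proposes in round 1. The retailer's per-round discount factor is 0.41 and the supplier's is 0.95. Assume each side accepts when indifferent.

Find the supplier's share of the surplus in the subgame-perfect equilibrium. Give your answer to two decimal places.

When the retailer proposes, the supplier accepts any offer worth at least 0.95 times what the supplier would get by proposing next round; and vice versa.
This gives x = 200 − 0.95y and y = 200 − 0.41x, where x and y are each side's share when it proposes.
Hence (1 − 0.95·0.41)x = 200(1 − 0.95), i.e. 0.6105·x = 10.
x ≈ 16.3800; the supplier's share is 200 − x ≈ 183.6200.

183.62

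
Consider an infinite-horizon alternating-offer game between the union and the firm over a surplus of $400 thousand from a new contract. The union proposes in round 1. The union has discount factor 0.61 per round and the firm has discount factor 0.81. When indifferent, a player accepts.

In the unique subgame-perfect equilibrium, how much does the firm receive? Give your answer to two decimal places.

Let x be the union's share when the union proposes and y be the firm's share when the firm proposes.
The firm accepts iff offered ≥ 0.81·y, so x = 400 − 0.81y. Symmetrically y = 400 − 0.61x.
Substituting: x = 400 − 0.81(400 − 0.61x), giving x(1 − 0.61·0.81) = 400(1 − 0.81).
So x = 400 × 0.19 / 0.5059 ≈ 150.2273, and the firm receives 400 − x ≈ 249.7727.

249.77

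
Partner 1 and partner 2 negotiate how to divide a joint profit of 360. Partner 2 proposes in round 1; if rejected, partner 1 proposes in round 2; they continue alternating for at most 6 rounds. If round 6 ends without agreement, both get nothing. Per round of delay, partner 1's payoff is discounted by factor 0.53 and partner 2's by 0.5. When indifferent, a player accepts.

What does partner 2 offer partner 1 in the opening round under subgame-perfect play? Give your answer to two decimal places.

Round 6 (partner 1 proposes): rejection yields 0 for partner 2; partner 1 offers 0 and keeps 360.
Round 5 (partner 2 proposes): partner 1 can get 360 next round, worth 0.53 × 360 = 190.8 now. Partner 2 offers 190.8 and keeps 360 − 190.8 = 169.2.
Round 4 (partner 1 proposes): partner 2 can get 169.2 next round, worth 0.5 × 169.2 = 84.6 now; partner 1 offers that and keeps 275.4.
Round 3 (partner 2 proposes): partner 1 can get 275.4 next round, worth 0.53 × 275.4 = 145.962 now; partner 2 offers that and keeps 214.038.
Round 2 (partner 1 proposes): partner 2 can get 214.038 next round, worth 0.5 × 214.038 = 107.019 now; partner 1 offers that and keeps 252.981.
Round 1 (partner 2 proposes): partner 1 can get 252.981 next round, worth 0.53 × 252.981 = 134.07993 now. Partner 2 offers 134.07993 and keeps 360 − 134.07993 = 225.92007.

134.08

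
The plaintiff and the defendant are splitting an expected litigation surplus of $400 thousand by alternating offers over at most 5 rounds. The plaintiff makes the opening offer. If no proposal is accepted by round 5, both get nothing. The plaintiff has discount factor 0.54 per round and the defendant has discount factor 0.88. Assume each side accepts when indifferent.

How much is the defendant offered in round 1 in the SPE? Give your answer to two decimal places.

238.86

Round 5 (the plaintiff proposes): the defendant will accept anything ≥ 0, so the plaintiff offers 0 and keeps 400.
Round 4 (the defendant proposes): the plaintiff can get 400 next round, worth 0.54 × 400 = 216 now; the defendant offers that and keeps 184.
Round 3 (the plaintiff proposes): the defendant can get 184 next round, worth 0.88 × 184 = 161.92 now; the plaintiff offers that and keeps 238.08.
Round 2 (the defendant proposes): the plaintiff can get 238.08 next round, worth 0.54 × 238.08 = 128.5632 now, so the defendant offers 128.5632, keeping 271.4368.
Round 1 (the plaintiff proposes): the defendant can get 271.4368 next round, worth 0.88 × 271.4368 = 238.864384 now. The plaintiff offers 238.864384 and keeps 400 − 238.864384 = 161.135616.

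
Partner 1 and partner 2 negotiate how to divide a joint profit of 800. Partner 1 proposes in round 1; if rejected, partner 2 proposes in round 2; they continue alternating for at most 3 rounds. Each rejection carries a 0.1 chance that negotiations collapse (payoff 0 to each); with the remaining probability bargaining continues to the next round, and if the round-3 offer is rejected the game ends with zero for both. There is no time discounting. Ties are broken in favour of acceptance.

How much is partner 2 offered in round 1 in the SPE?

72

Round 3 (partner 1 proposes): rejection yields 0 for partner 2; partner 1 offers 0 and keeps 800.
Round 2 (partner 2 proposes): rejecting gives partner 1 an expected 0.9 × 800 = 720; partner 2 offers that and keeps 80.
Round 1 (partner 1 proposes): rejecting gives partner 2 an expected 0.9 × 80 = 72, so partner 1 offers 72, keeping 728.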